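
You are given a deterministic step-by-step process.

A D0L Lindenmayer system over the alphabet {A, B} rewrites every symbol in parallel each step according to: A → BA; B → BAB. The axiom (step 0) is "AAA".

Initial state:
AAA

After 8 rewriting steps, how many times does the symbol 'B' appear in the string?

t=0: AAA
t=1: BABABA
t=2: BABBABABBABABBA
t=3: BABBABABBABBABABBABABBABBABABBABABBABBA
t=4: BABBABABBABBABABBABABBABBABABBABBABABBABABBABBABABBABABBABBABABBABBABABBABABBABBABABBABABBABBABABBABBA
t=5: BABBABABBABBABABBABABBABBABABBABBABABBABABBABBABABBABABBAB…BBABABBABABBABBABABBABABBABBABABBABBABABBABABBABBABABBABBA  (len 267)
t=6: BABBABABBABBABABBABABBABBABABBABBABABBABABBABBABABBABABBAB…BBABABBABABBABBABABBABABBABBABABBABBABABBABABBABBABABBABBA  (len 699)
t=7: BABBABABBABBABABBABABBABBABABBABBABABBABABBABBABABBABABBAB…BBABABBABABBABBABABBABABBABBABABBABBABABBABABBABBABABBABBA  (len 1830)
t=8: BABBABABBABBABABBABABBABBABABBABBABABBABABBABBABABBABABBAB…BBABABBABABBABBABABBABABBABBABABBABBABABBABABBABBABABBABBA  (len 4791)

2961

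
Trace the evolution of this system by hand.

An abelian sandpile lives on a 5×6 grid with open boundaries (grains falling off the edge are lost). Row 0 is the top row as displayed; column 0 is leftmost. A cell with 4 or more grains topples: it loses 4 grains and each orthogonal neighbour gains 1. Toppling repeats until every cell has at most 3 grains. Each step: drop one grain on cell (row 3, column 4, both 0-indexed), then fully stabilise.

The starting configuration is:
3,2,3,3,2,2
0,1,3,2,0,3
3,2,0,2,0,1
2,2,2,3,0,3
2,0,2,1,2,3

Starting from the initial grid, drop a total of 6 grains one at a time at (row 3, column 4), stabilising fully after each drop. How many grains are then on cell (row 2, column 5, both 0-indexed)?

0) 3,2,3,3,2,2
0,1,3,2,0,3
3,2,0,2,0,1
2,2,2,3,0,3
2,0,2,1,2,3
1) 3,2,3,3,2,2
0,1,3,2,0,3
3,2,0,2,0,1
2,2,2,3,1,3
2,0,2,1,2,3
2) 3,2,3,3,2,2
0,1,3,2,0,3
3,2,0,2,0,1
2,2,2,3,2,3
2,0,2,1,2,3
3) 3,2,3,3,2,2
0,1,3,2,0,3
3,2,0,2,0,1
2,2,2,3,3,3
2,0,2,1,2,3
4) 3,2,3,3,2,2
0,1,3,2,0,3
3,2,0,3,1,2
2,2,3,0,3,1
2,0,2,3,0,1
5) 3,2,3,3,2,2
0,1,3,2,0,3
3,2,0,3,2,2
2,2,3,1,0,2
2,0,2,3,1,1
6) 3,2,3,3,2,2
0,1,3,2,0,3
3,2,0,3,2,2
2,2,3,1,1,2
2,0,2,3,1,1

2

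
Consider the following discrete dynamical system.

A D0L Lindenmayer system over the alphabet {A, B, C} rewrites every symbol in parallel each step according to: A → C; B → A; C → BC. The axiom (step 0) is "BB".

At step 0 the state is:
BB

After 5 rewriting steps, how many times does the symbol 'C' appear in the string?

4

step 0: BB
step 1: AA
step 2: CC
step 3: BCBC
step 4: ABCABC
step 5: CABCCABC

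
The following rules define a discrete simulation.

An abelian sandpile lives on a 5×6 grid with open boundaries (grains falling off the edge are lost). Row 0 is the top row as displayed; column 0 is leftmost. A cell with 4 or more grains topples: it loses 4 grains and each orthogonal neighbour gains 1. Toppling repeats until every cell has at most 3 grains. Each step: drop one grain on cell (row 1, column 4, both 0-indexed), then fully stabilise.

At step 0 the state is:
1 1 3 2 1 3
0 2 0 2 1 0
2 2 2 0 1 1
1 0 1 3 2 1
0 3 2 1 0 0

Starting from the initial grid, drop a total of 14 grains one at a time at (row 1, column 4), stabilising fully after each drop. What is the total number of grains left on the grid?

gen 0: 1 1 3 2 1 3
0 2 0 2 1 0
2 2 2 0 1 1
1 0 1 3 2 1
0 3 2 1 0 0
gen 1: 1 1 3 2 1 3
0 2 0 2 2 0
2 2 2 0 1 1
1 0 1 3 2 1
0 3 2 1 0 0
gen 2: 1 1 3 2 1 3
0 2 0 2 3 0
2 2 2 0 1 1
1 0 1 3 2 1
0 3 2 1 0 0
gen 3: 1 1 3 2 2 3
0 2 0 3 0 1
2 2 2 0 2 1
1 0 1 3 2 1
0 3 2 1 0 0
gen 4: 1 1 3 2 2 3
0 2 0 3 1 1
2 2 2 0 2 1
1 0 1 3 2 1
0 3 2 1 0 0
gen 5: 1 1 3 2 2 3
0 2 0 3 2 1
2 2 2 0 2 1
1 0 1 3 2 1
0 3 2 1 0 0
gen 6: 1 1 3 2 2 3
0 2 0 3 3 1
2 2 2 0 2 1
1 0 1 3 2 1
0 3 2 1 0 0
gen 7: 1 1 3 3 3 3
0 2 1 0 1 2
2 2 2 1 3 1
1 0 1 3 2 1
0 3 2 1 0 0
gen 8: 1 1 3 3 3 3
0 2 1 0 2 2
2 2 2 1 3 1
1 0 1 3 2 1
0 3 2 1 0 0
gen 9: 1 1 3 3 3 3
0 2 1 0 3 2
2 2 2 1 3 1
1 0 1 3 2 1
0 3 2 1 0 0
gen 10: 1 2 0 1 2 1
0 2 2 2 3 0
2 2 2 2 0 3
1 0 1 3 3 1
0 3 2 1 0 0
gen 11: 1 2 0 1 3 1
0 2 2 3 0 1
2 2 2 2 1 3
1 0 1 3 3 1
0 3 2 1 0 0
gen 12: 1 2 0 1 3 1
0 2 2 3 1 1
2 2 2 2 1 3
1 0 1 3 3 1
0 3 2 1 0 0
gen 13: 1 2 0 1 3 1
0 2 2 3 2 1
2 2 2 2 1 3
1 0 1 3 3 1
0 3 2 1 0 0
gen 14: 1 2 0 1 3 1
0 2 2 3 3 1
2 2 2 2 1 3
1 0 1 3 3 1
0 3 2 1 0 0

46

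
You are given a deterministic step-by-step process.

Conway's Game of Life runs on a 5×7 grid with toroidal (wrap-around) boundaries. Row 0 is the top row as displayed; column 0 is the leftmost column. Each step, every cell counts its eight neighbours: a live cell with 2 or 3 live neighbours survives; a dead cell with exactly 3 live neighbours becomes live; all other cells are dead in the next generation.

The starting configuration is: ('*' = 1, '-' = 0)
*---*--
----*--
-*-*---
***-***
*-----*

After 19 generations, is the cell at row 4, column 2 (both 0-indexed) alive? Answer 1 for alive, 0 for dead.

0

0) *---*--
----*--
-*-*---
***-***
*-----*
1) *----**
---**--
-*-*--*
--****-
---**--
2) -----**
--***--
-------
-----*-
--*----
3) --*-**-
---***-
---**--
-------
-----**
4) -------
--*----
---*-*-
----**-
----***
5) -----*-
-------
---*-*-
---*---
----*-*
6) -----*-
----*--
----*--
---*-*-
----**-
7) -----*-
----**-
---***-
---*-*-
-----**
8) -------
---*--*
---*--*
---*---
-----**
9) -----**
-------
--***--
----***
-------
10) -------
---***-
---**--
----**-
----*--
11) ---*-*-
---*-*-
-------
-----*-
----**-
12) ---*-**
-------
----*--
----**-
-----**
13) ----***
----**-
----**-
----*-*
-------
14) ----*-*
---*---
---*--*
----*--
----*-*
15) ---**--
---***-
---**--
---**--
---**--
16) --*----
--*--*-
--*----
--*--*-
--*--*-
17) -***---
-***---
-***---
-***---
-***---
18) *---*--
*---*--
*---*--
*---*--
*---*--
19) **-****
**-****
**-****
**-****
**-****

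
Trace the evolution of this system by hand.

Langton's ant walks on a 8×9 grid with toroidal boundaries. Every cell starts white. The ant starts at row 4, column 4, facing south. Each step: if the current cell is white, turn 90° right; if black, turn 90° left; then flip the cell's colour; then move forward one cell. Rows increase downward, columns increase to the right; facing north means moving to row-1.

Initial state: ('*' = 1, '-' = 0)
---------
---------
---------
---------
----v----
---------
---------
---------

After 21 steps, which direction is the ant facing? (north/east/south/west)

t=0: ---------
---------
---------
---------
----v----
---------
---------
---------
t=1: ---------
---------
---------
---------
---<*----
---------
---------
---------
t=2: ---------
---------
---------
---^-----
---**----
---------
---------
---------
t=3: ---------
---------
---------
---*>----
---**----
---------
---------
---------
t=4: ---------
---------
---------
---**----
---*v----
---------
---------
---------
t=5: ---------
---------
---------
---**----
---*->---
---------
---------
---------
t=6: ---------
---------
---------
---**----
---*-*---
-----v---
---------
---------
t=7: ---------
---------
---------
---**----
---*-*---
----<*---
---------
---------
t=8: ---------
---------
---------
---**----
---*^*---
----**---
---------
---------
t=9: ---------
---------
---------
---**----
---**>---
----**---
---------
---------
t=10: ---------
---------
---------
---**^---
---**----
----**---
---------
---------
t=11: ---------
---------
---------
---***>--
---**----
----**---
---------
---------
t=12: ---------
---------
---------
---****--
---**-v--
----**---
---------
---------
t=13: ---------
---------
---------
---****--
---**<*--
----**---
---------
---------
t=14: ---------
---------
---------
---**^*--
---****--
----**---
---------
---------
t=15: ---------
---------
---------
---*<-*--
---****--
----**---
---------
---------
t=16: ---------
---------
---------
---*--*--
---*v**--
----**---
---------
---------
t=17: ---------
---------
---------
---*--*--
---*->*--
----**---
---------
---------
t=18: ---------
---------
---------
---*-^*--
---*--*--
----**---
---------
---------
t=19: ---------
---------
---------
---*-*>--
---*--*--
----**---
---------
---------
t=20: ---------
---------
------^--
---*-*---
---*--*--
----**---
---------
---------
t=21: ---------
---------
------*>-
---*-*---
---*--*--
----**---
---------
---------

east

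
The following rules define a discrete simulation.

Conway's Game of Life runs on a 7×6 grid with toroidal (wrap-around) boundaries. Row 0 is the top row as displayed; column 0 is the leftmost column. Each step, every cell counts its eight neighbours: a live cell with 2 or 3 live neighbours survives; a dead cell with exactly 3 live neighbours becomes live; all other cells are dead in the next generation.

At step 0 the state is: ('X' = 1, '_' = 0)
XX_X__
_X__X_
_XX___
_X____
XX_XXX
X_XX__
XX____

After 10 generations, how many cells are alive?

gen 0: XX_X__
_X__X_
_XX___
_X____
XX_XXX
X_XX__
XX____
gen 1: _____X
___X__
XXX___
___XXX
___XXX
___X__
___X_X
gen 2: ______
XXX___
XXX__X
_X____
__X__X
__XX_X
______
gen 3: _X____
__X__X
_____X
_____X
XXXXX_
__XXX_
______
gen 4: ______
X_____
X___XX
_XXX_X
XX____
____XX
__XX__
gen 5: ______
X_____
__XXX_
__XX__
_X_X__
XXXXXX
___XX_
gen 6: ______
___X__
_XX_X_
_X____
_____X
XX___X
XX____
gen 7: ______
__XX__
_XXX__
XXX___
_X___X
_X___X
_X___X
gen 8: __X___
_X_X__
X_____
___X__
_____X
_XX_XX
______
gen 9: __X___
_XX___
__X___
______
X_XX_X
X___XX
_XXX__
gen 10: ______
_XXX__
_XX___
_XXX__
XX_X__
______
XXXXXX

17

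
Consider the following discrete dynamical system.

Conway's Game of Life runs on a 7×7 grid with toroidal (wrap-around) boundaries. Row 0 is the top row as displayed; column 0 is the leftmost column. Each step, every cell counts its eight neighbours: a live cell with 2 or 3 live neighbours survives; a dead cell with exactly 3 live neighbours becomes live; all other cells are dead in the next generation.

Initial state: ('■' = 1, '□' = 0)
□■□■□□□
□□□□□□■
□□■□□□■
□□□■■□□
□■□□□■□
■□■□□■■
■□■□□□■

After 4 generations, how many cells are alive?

12

step 0: □■□■□□□
□□□□□□■
□□■□□□■
□□□■■□□
□■□□□■□
■□■□□■■
■□■□□□■
step 1: □■■□□□■
■□■□□□□
□□□■□■□
□□■■■■□
■■■■□■□
□□■□□■□
□□■■□■□
step 2: ■□□□□□■
■□■■□□■
□■□□□■■
□□□□□■□
□□□□□■□
□□□□□■□
□□□■■■■
step 3: □■■□□□□
□□■□□□□
□■■□■■□
□□□□■■□
□□□□■■■
□□□□□□□
■□□□■□□
step 4: □■■■□□□
□□□□□□□
□■■□■■□
□□□□□□□
□□□□■□■
□□□□■□■
□■□□□□□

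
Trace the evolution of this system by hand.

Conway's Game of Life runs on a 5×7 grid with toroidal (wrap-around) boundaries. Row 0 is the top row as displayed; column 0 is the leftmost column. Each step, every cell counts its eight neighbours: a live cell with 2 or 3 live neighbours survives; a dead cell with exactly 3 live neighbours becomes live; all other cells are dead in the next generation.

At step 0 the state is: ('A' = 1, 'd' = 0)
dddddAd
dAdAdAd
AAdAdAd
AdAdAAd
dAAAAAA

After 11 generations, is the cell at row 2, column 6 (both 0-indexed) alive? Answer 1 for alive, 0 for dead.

1

t=0: dddddAd
dAdAdAd
AAdAdAd
AdAdAAd
dAAAAAA
t=1: AAddddd
AAdddAd
AddAdAd
ddddddd
AAAdddd
t=2: ddddddd
ddAdAdd
AAddAdd
AdAdddA
AdAdddd
t=3: dAdAddd
dAdAddd
AdAddAA
ddAAddA
AdddddA
t=4: dAddddd
dAdAAdA
AdddAAA
ddAAddd
AAdAddA
t=5: dAdAAAA
dAAAAdA
AAddddA
ddAAddd
AAdAddd
t=6: ddddddA
ddddddd
ddddAAA
dddAddA
AAdddAA
t=7: dddddAA
ddddddA
ddddAAA
ddddddd
dddddAd
t=8: dddddAA
AdddAdd
dddddAA
ddddAdA
dddddAA
t=9: AdddAdd
AdddAdd
AdddAdA
AdddAdd
AdddAdd
t=10: AAdAAAA
AAdAAdd
AAdAAdA
AAdAAdd
AAdAAAA
t=11: ddddddd
ddddddd
ddddddA
ddddddd
ddddddd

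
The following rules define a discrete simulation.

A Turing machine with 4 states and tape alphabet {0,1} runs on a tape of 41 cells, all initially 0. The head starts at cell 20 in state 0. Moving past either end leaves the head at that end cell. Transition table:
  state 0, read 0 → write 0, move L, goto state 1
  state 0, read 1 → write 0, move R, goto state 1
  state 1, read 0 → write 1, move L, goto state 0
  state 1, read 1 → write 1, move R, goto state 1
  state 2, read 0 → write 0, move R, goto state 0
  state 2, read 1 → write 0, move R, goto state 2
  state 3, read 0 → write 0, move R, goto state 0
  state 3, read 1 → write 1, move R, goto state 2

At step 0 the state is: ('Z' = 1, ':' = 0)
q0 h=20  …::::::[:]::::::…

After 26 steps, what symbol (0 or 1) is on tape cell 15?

k=0  q0 h=20  …::::::[:]::::::…
k=1  q1 h=19  …::::::[:]::::::…
k=2  q0 h=18  …::::::[:]Z:::::…
k=3  q1 h=17  …::::::[:]:Z::::…
k=4  q0 h=16  …::::::[:]Z:Z:::…
k=5  q1 h=15  …::::::[:]:Z:Z::…
k=6  q0 h=14  …::::::[:]Z:Z:Z:…
k=7  q1 h=13  …::::::[:]:Z:Z:Z…
k=8  q0 h=12  …::::::[:]Z:Z:Z:…
k=9  q1 h=11  …::::::[:]:Z:Z:Z…
k=10  q0 h=10  …::::::[:]Z:Z:Z:…
k=11  q1 h= 9  …::::::[:]:Z:Z:Z…
k=12  q0 h= 8  …::::::[:]Z:Z:Z:…
k=13  q1 h= 7  …::::::[:]:Z:Z:Z…
k=14  q0 h= 6  |::::::[:]Z:Z:Z:…
k=15  q1 h= 5  |:::::[:]:Z:Z:Z…
k=16  q0 h= 4  |::::[:]Z:Z:Z:…
k=17  q1 h= 3  |:::[:]:Z:Z:Z…
k=18  q0 h= 2  |::[:]Z:Z:Z:…
k=19  q1 h= 1  |:[:]:Z:Z:Z…
k=20  q0 h= 0  |[:]Z:Z:Z:…
k=21  q1 h= 0  |[:]Z:Z:Z:…
k=22  q0 h= 0  |[Z]Z:Z:Z:…
k=23  q1 h= 1  |:[Z]:Z:Z:Z…
k=24  q1 h= 2  |:Z[:]Z:Z:Z:…
k=25  q0 h= 1  |:[Z]ZZ:Z:Z…
k=26  q1 h= 2  |::[Z]Z:Z:Z:…

1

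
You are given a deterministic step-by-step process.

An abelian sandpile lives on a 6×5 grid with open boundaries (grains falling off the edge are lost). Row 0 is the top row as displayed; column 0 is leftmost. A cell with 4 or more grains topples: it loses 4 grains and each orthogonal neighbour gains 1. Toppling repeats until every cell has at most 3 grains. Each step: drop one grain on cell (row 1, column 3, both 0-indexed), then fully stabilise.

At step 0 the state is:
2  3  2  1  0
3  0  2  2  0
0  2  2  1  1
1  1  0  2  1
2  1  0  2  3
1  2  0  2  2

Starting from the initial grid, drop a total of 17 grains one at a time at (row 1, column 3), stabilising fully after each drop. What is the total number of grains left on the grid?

gen 0: 2  3  2  1  0
3  0  2  2  0
0  2  2  1  1
1  1  0  2  1
2  1  0  2  3
1  2  0  2  2
gen 1: 2  3  2  1  0
3  0  2  3  0
0  2  2  1  1
1  1  0  2  1
2  1  0  2  3
1  2  0  2  2
gen 2: 2  3  2  2  0
3  0  3  0  1
0  2  2  2  1
1  1  0  2  1
2  1  0  2  3
1  2  0  2  2
gen 3: 2  3  2  2  0
3  0  3  1  1
0  2  2  2  1
1  1  0  2  1
2  1  0  2  3
1  2  0  2  2
gen 4: 2  3  2  2  0
3  0  3  2  1
0  2  2  2  1
1  1  0  2  1
2  1  0  2  3
1  2  0  2  2
gen 5: 2  3  2  2  0
3  0  3  3  1
0  2  2  2  1
1  1  0  2  1
2  1  0  2  3
1  2  0  2  2
gen 6: 2  3  3  3  0
3  1  0  1  2
0  2  3  3  1
1  1  0  2  1
2  1  0  2  3
1  2  0  2  2
gen 7: 2  3  3  3  0
3  1  0  2  2
0  2  3  3  1
1  1  0  2  1
2  1  0  2  3
1  2  0  2  2
gen 8: 2  3  3  3  0
3  1  0  3  2
0  2  3  3  1
1  1  0  2  1
2  1  0  2  3
1  2  0  2  2
gen 9: 3  0  1  1  1
3  2  3  2  3
0  3  0  1  2
1  1  1  3  1
2  1  0  2  3
1  2  0  2  2
gen 10: 3  0  1  1  1
3  2  3  3  3
0  3  0  1  2
1  1  1  3  1
2  1  0  2  3
1  2  0  2  2
gen 11: 3  0  2  2  2
3  3  0  2  0
0  3  1  2  3
1  1  1  3  1
2  1  0  2  3
1  2  0  2  2
gen 12: 3  0  2  2  2
3  3  0  3  0
0  3  1  2  3
1  1  1  3  1
2  1  0  2  3
1  2  0  2  2
gen 13: 3  0  2  3  2
3  3  1  0  1
0  3  1  3  3
1  1  1  3  1
2  1  0  2  3
1  2  0  2  2
gen 14: 3  0  2  3  2
3  3  1  1  1
0  3  1  3  3
1  1  1  3  1
2  1  0  2  3
1  2  0  2  2
gen 15: 3  0  2  3  2
3  3  1  2  1
0  3  1  3  3
1  1  1  3  1
2  1  0  2  3
1  2  0  2  2
gen 16: 3  0  2  3  2
3  3  1  3  1
0  3  1  3  3
1  1  1  3  1
2  1  0  2  3
1  2  0  2  2
gen 17: 3  0  3  0  3
3  3  2  2  3
0  3  2  2  0
1  1  2  0  3
2  1  0  3  3
1  2  0  2  2

52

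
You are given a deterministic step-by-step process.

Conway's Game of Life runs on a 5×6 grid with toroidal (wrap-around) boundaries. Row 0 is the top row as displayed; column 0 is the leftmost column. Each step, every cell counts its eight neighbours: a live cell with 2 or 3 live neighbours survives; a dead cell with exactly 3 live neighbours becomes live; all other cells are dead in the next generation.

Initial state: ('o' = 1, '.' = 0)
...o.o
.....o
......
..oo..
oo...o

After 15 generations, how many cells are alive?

step 0: ...o.o
.....o
......
..oo..
oo...o
step 1: .....o
....o.
......
ooo...
oo.o.o
step 2: .....o
......
.o....
..o..o
....oo
step 3: ....oo
......
......
o...oo
o...oo
step 4: o...o.
......
.....o
o...o.
...o..
step 5: ......
.....o
.....o
....oo
...oo.
step 6: ....o.
......
o....o
...o.o
...ooo
step 7: ...ooo
.....o
o...oo
...o..
...o.o
step 8: o..o.o
...o..
o...oo
o..o..
..oo.o
step 9: o..o.o
...o..
o..ooo
oooo..
.ooo.o
step 10: oo.o.o
..oo..
o....o
......
.....o
step 11: oo.o.o
..oo..
......
o....o
....oo
step 12: oo.o.o
ooooo.
......
o...oo
.o....
step 13: ...o.o
...oo.
..o...
o....o
.oo...
step 14: ...o..
..ooo.
...ooo
o.o...
.oo.oo
step 15: .o...o
..o..o
.o...o
o.o...
ooo.oo

13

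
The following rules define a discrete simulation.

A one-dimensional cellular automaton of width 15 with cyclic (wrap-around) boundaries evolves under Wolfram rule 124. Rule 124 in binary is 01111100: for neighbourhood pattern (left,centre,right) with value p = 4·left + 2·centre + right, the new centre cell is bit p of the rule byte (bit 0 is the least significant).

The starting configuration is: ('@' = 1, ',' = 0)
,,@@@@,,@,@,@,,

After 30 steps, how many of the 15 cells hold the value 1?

6

[0] ,,@@@@,,@,@,@,,
[1] ,,@,,@@,@@@@@@,
[2] ,,@@,@@@@,,,,@@
[3] @,@@@@,,@@,,,@@
[4] @@@,,@@,@@@,,@,
[5] @,@@,@@@@,@@,@@
[6] @@@@@@,,@@@@@@,
[7] @,,,,@@,@,,,,@@
[8] @@,,,@@@@@,,,@,
[9] @@@,,@,,,@@,,@@
[10] ,,@@,@@,,@@@,@,
[11] ,,@@@@@@,@,@@@@
[12] @,@,,,,@@@@@,,@
[13] @@@@,,,@,,,@@,@
[14] ,,,@@,,@@,,@@@@
[15] @,,@@@,@@@,@,,@
[16] @@,@,@@@,@@@@,@
[17] ,@@@@@,@@@,,@@@
[18] @@,,,@@@,@@,@,@
[19] ,@@,,@,@@@@@@@@
[20] @@@@,@@@,,,,,,@
[21] ,,,@@@,@@,,,,,@
[22] @,,@,@@@@@,,,,@
[23] @@,@@@,,,@@,,,@
[24] ,@@@,@@,,@@@,,@
[25] @@,@@@@@,@,@@,@
[26] ,@@@,,,@@@@@@@@
[27] @@,@@,,@,,,,,,@
[28] ,@@@@@,@@,,,,,@
[29] @@,,,@@@@@,,,,@
[30] ,@@,,@,,,@@,,,@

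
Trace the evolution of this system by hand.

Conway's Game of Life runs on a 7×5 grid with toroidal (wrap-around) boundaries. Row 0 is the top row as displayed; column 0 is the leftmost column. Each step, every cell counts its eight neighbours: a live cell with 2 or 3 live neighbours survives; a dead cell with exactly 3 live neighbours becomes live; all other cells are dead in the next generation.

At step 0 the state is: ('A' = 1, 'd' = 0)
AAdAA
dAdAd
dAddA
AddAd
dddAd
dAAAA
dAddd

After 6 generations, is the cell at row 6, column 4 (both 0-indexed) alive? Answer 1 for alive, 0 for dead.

0

gen 0: AAdAA
dAdAd
dAddA
AddAd
dddAd
dAAAA
dAddd
gen 1: dAdAA
dAdAd
dAdAA
AdAAd
AAddd
AAdAA
ddddd
gen 2: AddAA
dAddd
dAddd
dddAd
ddddd
dAAdA
dAddd
gen 3: AAAdA
dAAdA
ddAdd
ddddd
ddAAd
AAAdd
dAddd
gen 4: ddddA
ddddA
dAAAd
ddAAd
ddAAd
AddAd
dddAA
gen 5: AdddA
AdAdA
dAddA
ddddA
dAddd
ddddd
AddAd
gen 6: ddddd
ddddd
dAddA
ddddd
ddddd
ddddd
Adddd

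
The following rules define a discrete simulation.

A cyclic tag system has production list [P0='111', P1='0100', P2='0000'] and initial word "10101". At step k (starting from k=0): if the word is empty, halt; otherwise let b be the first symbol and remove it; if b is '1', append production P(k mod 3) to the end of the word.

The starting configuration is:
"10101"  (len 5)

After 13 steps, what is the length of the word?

gen 0: "10101"  (len 5)
gen 1: "0101111"  (len 7)
gen 2: "101111"  (len 6)
gen 3: "011110000"  (len 9)
gen 4: "11110000"  (len 8)
gen 5: "11100000100"  (len 11)
gen 6: "11000001000000"  (len 14)
gen 7: "1000001000000111"  (len 16)
gen 8: "0000010000001110100"  (len 19)
gen 9: "000010000001110100"  (len 18)
gen 10: "00010000001110100"  (len 17)
gen 11: "0010000001110100"  (len 16)
gen 12: "010000001110100"  (len 15)
gen 13: "10000001110100"  (len 14)

14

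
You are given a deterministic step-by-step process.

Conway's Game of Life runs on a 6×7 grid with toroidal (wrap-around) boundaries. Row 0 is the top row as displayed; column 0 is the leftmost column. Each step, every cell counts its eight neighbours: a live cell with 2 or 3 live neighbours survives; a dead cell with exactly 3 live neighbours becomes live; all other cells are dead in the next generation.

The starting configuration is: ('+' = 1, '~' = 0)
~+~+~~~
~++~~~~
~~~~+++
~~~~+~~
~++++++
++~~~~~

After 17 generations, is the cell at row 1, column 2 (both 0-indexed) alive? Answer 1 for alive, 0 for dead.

[0] ~+~+~~~
~++~~~~
~~~~+++
~~~~+~~
~++++++
++~~~~~
[1] ~~~~~~~
++++++~
~~~+++~
+~+~~~~
~++++++
~~~~~++
[2] ++++~~~
~++~~++
+~~~~+~
+~~~~~~
~++++~~
+~++~~+
[3] ~~~~++~
~~~+++~
+~~~~+~
+~+++~+
~~~~+~+
~~~~~~+
[4] ~~~+~~+
~~~+~~~
+++~~~~
++~++~~
~~~~+~+
~~~~+~+
[5] ~~~+++~
++~+~~~
+~~~+~~
~~~++++
~~~~+~+
+~~++~+
[6] ~+~~~+~
++++~++
+++~~~~
+~~+~~+
~~~~~~~
+~~~~~+
[7] ~~~~++~
~~~+++~
~~~~++~
+~+~~~+
~~~~~~~
+~~~~~+
[8] ~~~+~~~
~~~+~~+
~~~~~~~
~~~~~++
~+~~~~~
~~~~~++
[9] ~~~~+++
~~~~~~~
~~~~~++
~~~~~~~
+~~~~~~
~~~~~~~
[10] ~~~~~+~
~~~~+~~
~~~~~~~
~~~~~~+
~~~~~~~
~~~~~++
[11] ~~~~+++
~~~~~~~
~~~~~~~
~~~~~~~
~~~~~++
~~~~~++
[12] ~~~~+~+
~~~~~+~
~~~~~~~
~~~~~~~
~~~~~++
+~~~~~~
[13] ~~~~~++
~~~~~+~
~~~~~~~
~~~~~~~
~~~~~~+
+~~~~~~
[14] ~~~~~++
~~~~~++
~~~~~~~
~~~~~~~
~~~~~~~
+~~~~+~
[15] +~~~+~~
~~~~~++
~~~~~~~
~~~~~~~
~~~~~~~
~~~~~+~
[16] ~~~~+~~
~~~~~++
~~~~~~~
~~~~~~~
~~~~~~~
~~~~~~~
[17] ~~~~~+~
~~~~~+~
~~~~~~~
~~~~~~~
~~~~~~~
~~~~~~~

0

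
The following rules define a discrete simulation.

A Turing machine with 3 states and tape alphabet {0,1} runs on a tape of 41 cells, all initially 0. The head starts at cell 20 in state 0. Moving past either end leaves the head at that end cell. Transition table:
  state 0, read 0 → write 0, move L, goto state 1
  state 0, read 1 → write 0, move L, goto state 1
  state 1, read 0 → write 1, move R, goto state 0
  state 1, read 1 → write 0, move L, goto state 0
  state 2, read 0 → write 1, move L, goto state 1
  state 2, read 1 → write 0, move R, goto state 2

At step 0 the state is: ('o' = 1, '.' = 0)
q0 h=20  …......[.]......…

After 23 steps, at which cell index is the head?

t=0: q0 h=20  …......[.]......…
t=1: q1 h=19  …......[.]......…
t=2: q0 h=20  ….....o[.]......…
t=3: q1 h=19  …......[o]......…
t=4: q0 h=18  …......[.]......…
t=5: q1 h=17  …......[.]......…
t=6: q0 h=18  ….....o[.]......…
t=7: q1 h=17  …......[o]......…
t=8: q0 h=16  …......[.]......…
t=9: q1 h=15  …......[.]......…
t=10: q0 h=16  ….....o[.]......…
t=11: q1 h=15  …......[o]......…
t=12: q0 h=14  …......[.]......…
t=13: q1 h=13  …......[.]......…
t=14: q0 h=14  ….....o[.]......…
t=15: q1 h=13  …......[o]......…
t=16: q0 h=12  …......[.]......…
t=17: q1 h=11  …......[.]......…
t=18: q0 h=12  ….....o[.]......…
t=19: q1 h=11  …......[o]......…
t=20: q0 h=10  …......[.]......…
t=21: q1 h= 9  …......[.]......…
t=22: q0 h=10  ….....o[.]......…
t=23: q1 h= 9  …......[o]......…

9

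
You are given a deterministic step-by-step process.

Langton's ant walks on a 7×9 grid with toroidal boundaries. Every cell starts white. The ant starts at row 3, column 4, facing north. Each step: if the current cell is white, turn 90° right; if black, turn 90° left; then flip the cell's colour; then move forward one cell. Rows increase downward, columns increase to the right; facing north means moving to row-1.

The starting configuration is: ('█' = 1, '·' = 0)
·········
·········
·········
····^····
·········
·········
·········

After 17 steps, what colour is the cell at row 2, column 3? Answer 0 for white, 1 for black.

1

step 0: ·········
·········
·········
····^····
·········
·········
·········
step 1: ·········
·········
·········
····█>···
·········
·········
·········
step 2: ·········
·········
·········
····██···
·····v···
·········
·········
step 3: ·········
·········
·········
····██···
····<█···
·········
·········
step 4: ·········
·········
·········
····^█···
····██···
·········
·········
step 5: ·········
·········
·········
···<·█···
····██···
·········
·········
step 6: ·········
·········
···^·····
···█·█···
····██···
·········
·········
step 7: ·········
·········
···█>····
···█·█···
····██···
·········
·········
step 8: ·········
·········
···██····
···█v█···
····██···
·········
·········
step 9: ·········
·········
···██····
···<██···
····██···
·········
·········
step 10: ·········
·········
···██····
····██···
···v██···
·········
·········
step 11: ·········
·········
···██····
····██···
··<███···
·········
·········
step 12: ·········
·········
···██····
··^·██···
··████···
·········
·········
step 13: ·········
·········
···██····
··█>██···
··████···
·········
·········
step 14: ·········
·········
···██····
··████···
··█v██···
·········
·········
step 15: ·········
·········
···██····
··████···
··█·>█···
·········
·········
step 16: ·········
·········
···██····
··██^█···
··█··█···
·········
·········
step 17: ·········
·········
···██····
··█<·█···
··█··█···
·········
·········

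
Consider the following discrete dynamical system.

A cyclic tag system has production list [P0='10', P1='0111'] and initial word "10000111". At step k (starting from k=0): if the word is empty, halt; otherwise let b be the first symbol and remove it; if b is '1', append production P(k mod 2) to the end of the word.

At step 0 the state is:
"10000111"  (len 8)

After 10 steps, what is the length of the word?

0) "10000111"  (len 8)
1) "000011110"  (len 9)
2) "00011110"  (len 8)
3) "0011110"  (len 7)
4) "011110"  (len 6)
5) "11110"  (len 5)
6) "11100111"  (len 8)
7) "110011110"  (len 9)
8) "100111100111"  (len 12)
9) "0011110011110"  (len 13)
10) "011110011110"  (len 12)

12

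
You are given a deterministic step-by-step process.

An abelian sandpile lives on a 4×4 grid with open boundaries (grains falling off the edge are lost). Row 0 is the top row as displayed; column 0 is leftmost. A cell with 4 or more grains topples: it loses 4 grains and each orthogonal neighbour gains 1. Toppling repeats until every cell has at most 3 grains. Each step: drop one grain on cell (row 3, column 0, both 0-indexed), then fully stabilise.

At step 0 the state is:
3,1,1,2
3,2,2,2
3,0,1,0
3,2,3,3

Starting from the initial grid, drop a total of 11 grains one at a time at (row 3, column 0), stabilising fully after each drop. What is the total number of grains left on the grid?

gen 0: 3,1,1,2
3,2,2,2
3,0,1,0
3,2,3,3
gen 1: 0,2,1,2
1,3,2,2
1,1,1,0
1,3,3,3
gen 2: 0,2,1,2
1,3,2,2
1,1,1,0
2,3,3,3
gen 3: 0,2,1,2
1,3,2,2
1,1,1,0
3,3,3,3
gen 4: 0,2,1,2
1,3,2,2
2,2,2,1
1,1,1,0
gen 5: 0,2,1,2
1,3,2,2
2,2,2,1
2,1,1,0
gen 6: 0,2,1,2
1,3,2,2
2,2,2,1
3,1,1,0
gen 7: 0,2,1,2
1,3,2,2
3,2,2,1
0,2,1,0
gen 8: 0,2,1,2
1,3,2,2
3,2,2,1
1,2,1,0
gen 9: 0,2,1,2
1,3,2,2
3,2,2,1
2,2,1,0
gen 10: 0,2,1,2
1,3,2,2
3,2,2,1
3,2,1,0
gen 11: 0,2,1,2
2,3,2,2
0,3,2,1
1,3,1,0

25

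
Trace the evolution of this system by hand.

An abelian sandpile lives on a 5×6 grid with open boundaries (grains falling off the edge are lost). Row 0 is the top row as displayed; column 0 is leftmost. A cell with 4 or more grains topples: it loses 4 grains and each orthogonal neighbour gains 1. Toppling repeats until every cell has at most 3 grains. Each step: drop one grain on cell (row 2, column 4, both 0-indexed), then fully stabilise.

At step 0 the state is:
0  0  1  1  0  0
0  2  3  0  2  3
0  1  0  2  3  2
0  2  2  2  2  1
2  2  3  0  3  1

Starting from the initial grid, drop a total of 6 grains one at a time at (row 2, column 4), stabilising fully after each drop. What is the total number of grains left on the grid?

43

[0] 0  0  1  1  0  0
0  2  3  0  2  3
0  1  0  2  3  2
0  2  2  2  2  1
2  2  3  0  3  1
[1] 0  0  1  1  0  0
0  2  3  0  3  3
0  1  0  3  0  3
0  2  2  2  3  1
2  2  3  0  3  1
[2] 0  0  1  1  0  0
0  2  3  0  3  3
0  1  0  3  1  3
0  2  2  2  3  1
2  2  3  0  3  1
[3] 0  0  1  1  0  0
0  2  3  0  3  3
0  1  0  3  2  3
0  2  2  2  3  1
2  2  3  0  3  1
[4] 0  0  1  1  0  0
0  2  3  0  3  3
0  1  0  3  3  3
0  2  2  2  3  1
2  2  3  0  3  1
[5] 0  0  1  1  1  1
0  2  3  2  2  1
0  1  1  2  0  2
0  2  3  0  3  3
2  2  3  2  0  2
[6] 0  0  1  1  1  1
0  2  3  2  2  1
0  1  1  2  1  2
0  2  3  0  3  3
2  2  3  2  0  2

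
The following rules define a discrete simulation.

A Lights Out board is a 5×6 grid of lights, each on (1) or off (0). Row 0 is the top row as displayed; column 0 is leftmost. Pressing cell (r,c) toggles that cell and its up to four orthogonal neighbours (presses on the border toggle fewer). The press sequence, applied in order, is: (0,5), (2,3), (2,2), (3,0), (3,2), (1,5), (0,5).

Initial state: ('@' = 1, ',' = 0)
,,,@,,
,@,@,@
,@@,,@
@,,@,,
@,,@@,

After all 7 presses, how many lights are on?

[0] ,,,@,,
,@,@,@
,@@,,@
@,,@,,
@,,@@,
[1] ,,,@@@
,@,@,,
,@@,,@
@,,@,,
@,,@@,
[2] ,,,@@@
,@,,,,
,@,@@@
@,,,,,
@,,@@,
[3] ,,,@@@
,@@,,,
,,@,@@
@,@,,,
@,,@@,
[4] ,,,@@@
,@@,,,
@,@,@@
,@@,,,
,,,@@,
[5] ,,,@@@
,@@,,,
@,,,@@
,,,@,,
,,@@@,
[6] ,,,@@,
,@@,@@
@,,,@,
,,,@,,
,,@@@,
[7] ,,,@,@
,@@,@,
@,,,@,
,,,@,,
,,@@@,

11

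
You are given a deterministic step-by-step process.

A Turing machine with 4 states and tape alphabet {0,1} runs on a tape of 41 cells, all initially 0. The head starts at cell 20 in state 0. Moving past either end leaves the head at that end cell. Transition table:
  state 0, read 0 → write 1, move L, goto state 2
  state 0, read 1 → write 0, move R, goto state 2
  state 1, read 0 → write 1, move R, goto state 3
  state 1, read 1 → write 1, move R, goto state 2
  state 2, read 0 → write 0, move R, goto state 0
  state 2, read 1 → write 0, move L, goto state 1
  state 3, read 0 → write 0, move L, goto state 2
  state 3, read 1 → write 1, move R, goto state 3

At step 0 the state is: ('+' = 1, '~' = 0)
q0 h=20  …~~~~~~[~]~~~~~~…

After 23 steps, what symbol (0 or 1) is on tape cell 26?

k=0  q0 h=20  …~~~~~~[~]~~~~~~…
k=1  q2 h=19  …~~~~~~[~]+~~~~~…
k=2  q0 h=20  …~~~~~~[+]~~~~~~…
k=3  q2 h=21  …~~~~~~[~]~~~~~~…
k=4  q0 h=22  …~~~~~~[~]~~~~~~…
k=5  q2 h=21  …~~~~~~[~]+~~~~~…
k=6  q0 h=22  …~~~~~~[+]~~~~~~…
k=7  q2 h=23  …~~~~~~[~]~~~~~~…
k=8  q0 h=24  …~~~~~~[~]~~~~~~…
k=9  q2 h=23  …~~~~~~[~]+~~~~~…
k=10  q0 h=24  …~~~~~~[+]~~~~~~…
k=11  q2 h=25  …~~~~~~[~]~~~~~~…
k=12  q0 h=26  …~~~~~~[~]~~~~~~…
k=13  q2 h=25  …~~~~~~[~]+~~~~~…
k=14  q0 h=26  …~~~~~~[+]~~~~~~…
k=15  q2 h=27  …~~~~~~[~]~~~~~~…
k=16  q0 h=28  …~~~~~~[~]~~~~~~…
k=17  q2 h=27  …~~~~~~[~]+~~~~~…
k=18  q0 h=28  …~~~~~~[+]~~~~~~…
k=19  q2 h=29  …~~~~~~[~]~~~~~~…
k=20  q0 h=30  …~~~~~~[~]~~~~~~…
k=21  q2 h=29  …~~~~~~[~]+~~~~~…
k=22  q0 h=30  …~~~~~~[+]~~~~~~…
k=23  q2 h=31  …~~~~~~[~]~~~~~~…

0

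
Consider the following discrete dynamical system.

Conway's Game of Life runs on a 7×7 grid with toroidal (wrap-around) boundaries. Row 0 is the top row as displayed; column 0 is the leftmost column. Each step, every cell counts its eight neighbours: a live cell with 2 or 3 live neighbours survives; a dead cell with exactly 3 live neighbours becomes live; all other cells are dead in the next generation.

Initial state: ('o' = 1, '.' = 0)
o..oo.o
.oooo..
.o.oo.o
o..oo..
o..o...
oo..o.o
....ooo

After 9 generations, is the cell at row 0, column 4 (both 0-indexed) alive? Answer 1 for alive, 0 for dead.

[0] o..oo.o
.oooo..
.o.oo.o
o..oo..
o..o...
oo..o.o
....ooo
[1] oo....o
.o....o
.o.....
oo...oo
..oo.o.
.o.oo..
.o.....
[2] .oo...o
.oo...o
.oo..o.
oo..ooo
...o.o.
.o.oo..
.o.....
[3] .......
...o.oo
...oo..
oo.o...
.o.o...
...oo..
.o.o...
[4] ..o.o..
...o.o.
o..o.oo
oo.o...
oo.o...
...oo..
..ooo..
[5] ..o..o.
..oo.o.
oo.o.o.
...o...
oo.o...
.o.....
..o..o.
[6] .oo..oo
...o.o.
.o.o..o
...o..o
oo.....
oo.....
.oo....
[7] oo.oooo
.o.o.o.
o..o.oo
.o....o
.oo...o
.......
......o
[8] .o.o...
.o.o...
.o...o.
.o.....
.oo....
o......
....o.o
[9] o..oo..
oo..o..
oo.....
oo.....
ooo....
oo.....
o......

1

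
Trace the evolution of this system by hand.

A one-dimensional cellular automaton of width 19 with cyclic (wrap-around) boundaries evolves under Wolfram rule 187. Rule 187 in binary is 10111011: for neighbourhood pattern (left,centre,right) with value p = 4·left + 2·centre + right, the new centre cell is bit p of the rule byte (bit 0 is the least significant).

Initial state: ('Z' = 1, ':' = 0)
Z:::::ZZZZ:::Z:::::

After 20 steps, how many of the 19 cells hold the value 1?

16

k=0  Z:::::ZZZZ:::Z:::::
k=1  :ZZZZZZZZ:ZZZ:ZZZZZ
k=2  ZZZZZZZZ:ZZZ:ZZZZZ:
k=3  ZZZZZZZ:ZZZ:ZZZZZ:Z
k=4  ZZZZZZ:ZZZ:ZZZZZ:ZZ
k=5  ZZZZZ:ZZZ:ZZZZZ:ZZZ
k=6  ZZZZ:ZZZ:ZZZZZ:ZZZZ
k=7  ZZZ:ZZZ:ZZZZZ:ZZZZZ
k=8  ZZ:ZZZ:ZZZZZ:ZZZZZZ
k=9  Z:ZZZ:ZZZZZ:ZZZZZZZ
k=10  :ZZZ:ZZZZZ:ZZZZZZZZ
k=11  ZZZ:ZZZZZ:ZZZZZZZZ:
k=12  ZZ:ZZZZZ:ZZZZZZZZ:Z
k=13  Z:ZZZZZ:ZZZZZZZZ:ZZ
k=14  :ZZZZZ:ZZZZZZZZ:ZZZ
k=15  ZZZZZ:ZZZZZZZZ:ZZZ:
k=16  ZZZZ:ZZZZZZZZ:ZZZ:Z
k=17  ZZZ:ZZZZZZZZ:ZZZ:ZZ
k=18  ZZ:ZZZZZZZZ:ZZZ:ZZZ
k=19  Z:ZZZZZZZZ:ZZZ:ZZZZ
k=20  :ZZZZZZZZ:ZZZ:ZZZZZ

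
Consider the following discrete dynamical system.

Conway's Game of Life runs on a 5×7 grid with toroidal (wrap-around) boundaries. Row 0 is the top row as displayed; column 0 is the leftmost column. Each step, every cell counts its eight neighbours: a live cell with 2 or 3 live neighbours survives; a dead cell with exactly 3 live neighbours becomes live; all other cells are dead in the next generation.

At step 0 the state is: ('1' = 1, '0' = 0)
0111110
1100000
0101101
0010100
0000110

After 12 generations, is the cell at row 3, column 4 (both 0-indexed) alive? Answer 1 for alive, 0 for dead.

1

t=0: 0111110
1100000
0101101
0010100
0000110
t=1: 1111011
0000001
0101110
0010000
0100000
t=2: 0110011
0000000
0011110
0111100
0001001
t=3: 1010011
0100001
0100010
0100000
0000001
t=4: 0100010
0110000
0110000
1000000
0100011
t=5: 0100011
1000000
1010000
1010001
0100011
t=6: 0100010
1000000
1000000
0010010
0110000
t=7: 1110000
1100001
0100001
0010000
0110000
t=8: 0000001
0000001
0110001
1010000
1001000
t=9: 1000001
0000011
0110001
1011001
1100001
t=10: 0100000
0100010
0111000
0001010
0010010
t=11: 0110000
1100000
0101000
0101000
0010100
t=12: 1011000
1000000
0100000
0101100
0000000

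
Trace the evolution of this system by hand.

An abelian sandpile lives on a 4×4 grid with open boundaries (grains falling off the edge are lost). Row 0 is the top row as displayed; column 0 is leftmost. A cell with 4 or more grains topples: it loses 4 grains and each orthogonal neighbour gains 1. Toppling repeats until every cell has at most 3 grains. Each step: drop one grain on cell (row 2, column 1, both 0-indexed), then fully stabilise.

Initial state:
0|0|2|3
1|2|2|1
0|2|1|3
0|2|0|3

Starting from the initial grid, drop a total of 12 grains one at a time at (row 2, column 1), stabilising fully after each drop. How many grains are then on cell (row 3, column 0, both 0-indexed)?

gen 0: 0|0|2|3
1|2|2|1
0|2|1|3
0|2|0|3
gen 1: 0|0|2|3
1|2|2|1
0|3|1|3
0|2|0|3
gen 2: 0|0|2|3
1|3|2|1
1|0|2|3
0|3|0|3
gen 3: 0|0|2|3
1|3|2|1
1|1|2|3
0|3|0|3
gen 4: 0|0|2|3
1|3|2|1
1|2|2|3
0|3|0|3
gen 5: 0|0|2|3
1|3|2|1
1|3|2|3
0|3|0|3
gen 6: 0|1|2|3
2|0|3|1
2|2|3|3
1|0|1|3
gen 7: 0|1|2|3
2|0|3|1
2|3|3|3
1|0|1|3
gen 8: 0|1|3|3
2|2|0|3
3|1|2|1
1|1|3|0
gen 9: 0|1|3|3
2|2|0|3
3|2|2|1
1|1|3|0
gen 10: 0|1|3|3
2|2|0|3
3|3|2|1
1|1|3|0
gen 11: 0|1|3|3
3|3|0|3
0|1|3|1
2|2|3|0
gen 12: 0|1|3|3
3|3|0|3
0|2|3|1
2|2|3|0

2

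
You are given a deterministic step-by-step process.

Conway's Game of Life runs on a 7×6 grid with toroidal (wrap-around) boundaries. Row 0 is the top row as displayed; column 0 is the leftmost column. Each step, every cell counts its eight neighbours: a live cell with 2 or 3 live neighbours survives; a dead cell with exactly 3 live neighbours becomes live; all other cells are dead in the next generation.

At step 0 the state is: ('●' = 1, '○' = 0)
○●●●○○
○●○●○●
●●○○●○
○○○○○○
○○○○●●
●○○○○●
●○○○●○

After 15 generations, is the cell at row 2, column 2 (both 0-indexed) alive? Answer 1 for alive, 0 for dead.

0

t=0: ○●●●○○
○●○●○●
●●○○●○
○○○○○○
○○○○●●
●○○○○●
●○○○●○
t=1: ○●○●○●
○○○●○●
●●●○●●
●○○○●○
●○○○●●
●○○○○○
●○●●●○
t=2: ○●○○○●
○○○●○○
○●●○○○
○○○○○○
●●○○●○
●○○○○○
●○●●●○
t=3: ●●○○○●
●●○○○○
○○●○○○
●○●○○○
●●○○○●
●○●○●○
●○●●●○
t=4: ○○○●●○
○○●○○●
●○●○○○
●○●○○●
○○●●○○
○○●○●○
○○●○●○
t=5: ○○●○●●
○●●○●●
●○●●○○
●○●○○●
○○●○●●
○●●○●○
○○●○●●
t=6: ○○●○○○
○○○○○○
○○○○○○
●○●○○○
○○●○●○
●●●○○○
●○●○○○
t=7: ○●○○○○
○○○○○○
○○○○○○
○●○●○○
●○●○○●
●○●○○●
●○●●○○
t=8: ○●●○○○
○○○○○○
○○○○○○
●●●○○○
○○●●●●
○○●○●○
●○●●○●
t=9: ●●●●○○
○○○○○○
○●○○○○
●●●○●●
●○○○●●
●○○○○○
●○○○●●
t=10: ●●●●●○
●○○○○○
○●●○○●
○○●●●○
○○○●●○
○●○○○○
○○●●●○
t=11: ●○○○●○
○○○○●○
●●●○●●
○●○○○●
○○○○●○
○○○○○○
●○○○●●
t=12: ●○○●●○
○○○○●○
○●●●●○
○●●●○○
○○○○○○
○○○○●○
●○○○●○
t=13: ○○○●●○
○●○○○○
○●○○●○
○●○○●○
○○●●○○
○○○○○●
○○○○●○
t=14: ○○○●●○
○○●●●○
●●●○○○
○●○○●○
○○●●●○
○○○●●○
○○○●●●
t=15: ○○○○○○
○○○○●●
●○○○●●
●○○○●●
○○●○○●
○○○○○○
○○●○○●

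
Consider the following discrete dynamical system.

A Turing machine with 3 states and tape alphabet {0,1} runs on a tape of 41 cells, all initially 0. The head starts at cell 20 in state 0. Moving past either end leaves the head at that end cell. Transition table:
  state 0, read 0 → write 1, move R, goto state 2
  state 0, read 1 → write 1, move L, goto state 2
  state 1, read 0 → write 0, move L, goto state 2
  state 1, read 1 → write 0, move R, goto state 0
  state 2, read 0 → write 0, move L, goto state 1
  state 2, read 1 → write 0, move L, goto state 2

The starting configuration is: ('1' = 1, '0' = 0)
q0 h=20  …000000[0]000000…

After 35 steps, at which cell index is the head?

step 0: q0 h=20  …000000[0]000000…
step 1: q2 h=21  …000001[0]000000…
step 2: q1 h=20  …000000[1]000000…
step 3: q0 h=21  …000000[0]000000…
step 4: q2 h=22  …000001[0]000000…
step 5: q1 h=21  …000000[1]000000…
step 6: q0 h=22  …000000[0]000000…
step 7: q2 h=23  …000001[0]000000…
step 8: q1 h=22  …000000[1]000000…
step 9: q0 h=23  …000000[0]000000…
step 10: q2 h=24  …000001[0]000000…
step 11: q1 h=23  …000000[1]000000…
step 12: q0 h=24  …000000[0]000000…
step 13: q2 h=25  …000001[0]000000…
step 14: q1 h=24  …000000[1]000000…
step 15: q0 h=25  …000000[0]000000…
step 16: q2 h=26  …000001[0]000000…
step 17: q1 h=25  …000000[1]000000…
step 18: q0 h=26  …000000[0]000000…
step 19: q2 h=27  …000001[0]000000…
step 20: q1 h=26  …000000[1]000000…
step 21: q0 h=27  …000000[0]000000…
step 22: q2 h=28  …000001[0]000000…
step 23: q1 h=27  …000000[1]000000…
step 24: q0 h=28  …000000[0]000000…
step 25: q2 h=29  …000001[0]000000…
step 26: q1 h=28  …000000[1]000000…
step 27: q0 h=29  …000000[0]000000…
step 28: q2 h=30  …000001[0]000000…
step 29: q1 h=29  …000000[1]000000…
step 30: q0 h=30  …000000[0]000000…
step 31: q2 h=31  …000001[0]000000…
step 32: q1 h=30  …000000[1]000000…
step 33: q0 h=31  …000000[0]000000…
step 34: q2 h=32  …000001[0]000000…
step 35: q1 h=31  …000000[1]000000…

31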